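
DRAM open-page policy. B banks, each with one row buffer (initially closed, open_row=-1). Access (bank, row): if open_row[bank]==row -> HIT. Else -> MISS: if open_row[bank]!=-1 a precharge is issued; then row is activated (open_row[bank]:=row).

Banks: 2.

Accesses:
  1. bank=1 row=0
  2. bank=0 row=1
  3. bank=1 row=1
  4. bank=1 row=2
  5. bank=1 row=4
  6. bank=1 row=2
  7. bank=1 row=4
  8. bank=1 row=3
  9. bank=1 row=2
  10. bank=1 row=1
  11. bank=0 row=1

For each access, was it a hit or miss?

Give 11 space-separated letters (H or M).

Acc 1: bank1 row0 -> MISS (open row0); precharges=0
Acc 2: bank0 row1 -> MISS (open row1); precharges=0
Acc 3: bank1 row1 -> MISS (open row1); precharges=1
Acc 4: bank1 row2 -> MISS (open row2); precharges=2
Acc 5: bank1 row4 -> MISS (open row4); precharges=3
Acc 6: bank1 row2 -> MISS (open row2); precharges=4
Acc 7: bank1 row4 -> MISS (open row4); precharges=5
Acc 8: bank1 row3 -> MISS (open row3); precharges=6
Acc 9: bank1 row2 -> MISS (open row2); precharges=7
Acc 10: bank1 row1 -> MISS (open row1); precharges=8
Acc 11: bank0 row1 -> HIT

Answer: M M M M M M M M M M H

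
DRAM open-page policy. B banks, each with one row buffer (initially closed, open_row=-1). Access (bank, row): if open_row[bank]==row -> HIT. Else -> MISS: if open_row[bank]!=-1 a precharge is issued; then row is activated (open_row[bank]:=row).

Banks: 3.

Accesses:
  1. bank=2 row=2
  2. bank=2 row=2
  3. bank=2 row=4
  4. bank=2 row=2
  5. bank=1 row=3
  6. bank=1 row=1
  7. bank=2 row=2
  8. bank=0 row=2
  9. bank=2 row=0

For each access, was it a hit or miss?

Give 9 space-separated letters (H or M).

Acc 1: bank2 row2 -> MISS (open row2); precharges=0
Acc 2: bank2 row2 -> HIT
Acc 3: bank2 row4 -> MISS (open row4); precharges=1
Acc 4: bank2 row2 -> MISS (open row2); precharges=2
Acc 5: bank1 row3 -> MISS (open row3); precharges=2
Acc 6: bank1 row1 -> MISS (open row1); precharges=3
Acc 7: bank2 row2 -> HIT
Acc 8: bank0 row2 -> MISS (open row2); precharges=3
Acc 9: bank2 row0 -> MISS (open row0); precharges=4

Answer: M H M M M M H M M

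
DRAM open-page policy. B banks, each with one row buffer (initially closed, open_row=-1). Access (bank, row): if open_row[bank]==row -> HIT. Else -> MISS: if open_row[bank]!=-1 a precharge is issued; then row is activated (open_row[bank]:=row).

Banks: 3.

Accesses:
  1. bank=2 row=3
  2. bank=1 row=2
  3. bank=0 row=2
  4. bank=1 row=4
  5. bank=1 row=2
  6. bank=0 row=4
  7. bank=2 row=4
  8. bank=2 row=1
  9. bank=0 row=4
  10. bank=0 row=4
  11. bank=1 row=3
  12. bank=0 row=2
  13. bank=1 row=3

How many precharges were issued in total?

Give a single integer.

Acc 1: bank2 row3 -> MISS (open row3); precharges=0
Acc 2: bank1 row2 -> MISS (open row2); precharges=0
Acc 3: bank0 row2 -> MISS (open row2); precharges=0
Acc 4: bank1 row4 -> MISS (open row4); precharges=1
Acc 5: bank1 row2 -> MISS (open row2); precharges=2
Acc 6: bank0 row4 -> MISS (open row4); precharges=3
Acc 7: bank2 row4 -> MISS (open row4); precharges=4
Acc 8: bank2 row1 -> MISS (open row1); precharges=5
Acc 9: bank0 row4 -> HIT
Acc 10: bank0 row4 -> HIT
Acc 11: bank1 row3 -> MISS (open row3); precharges=6
Acc 12: bank0 row2 -> MISS (open row2); precharges=7
Acc 13: bank1 row3 -> HIT

Answer: 7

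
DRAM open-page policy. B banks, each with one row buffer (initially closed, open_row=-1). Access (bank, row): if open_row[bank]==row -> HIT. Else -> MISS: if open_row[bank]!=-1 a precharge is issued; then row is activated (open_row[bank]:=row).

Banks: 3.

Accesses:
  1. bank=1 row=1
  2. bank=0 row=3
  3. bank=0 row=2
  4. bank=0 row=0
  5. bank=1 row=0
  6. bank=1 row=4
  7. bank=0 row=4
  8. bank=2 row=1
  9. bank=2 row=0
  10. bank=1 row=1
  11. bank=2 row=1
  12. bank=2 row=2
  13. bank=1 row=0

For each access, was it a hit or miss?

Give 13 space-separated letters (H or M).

Acc 1: bank1 row1 -> MISS (open row1); precharges=0
Acc 2: bank0 row3 -> MISS (open row3); precharges=0
Acc 3: bank0 row2 -> MISS (open row2); precharges=1
Acc 4: bank0 row0 -> MISS (open row0); precharges=2
Acc 5: bank1 row0 -> MISS (open row0); precharges=3
Acc 6: bank1 row4 -> MISS (open row4); precharges=4
Acc 7: bank0 row4 -> MISS (open row4); precharges=5
Acc 8: bank2 row1 -> MISS (open row1); precharges=5
Acc 9: bank2 row0 -> MISS (open row0); precharges=6
Acc 10: bank1 row1 -> MISS (open row1); precharges=7
Acc 11: bank2 row1 -> MISS (open row1); precharges=8
Acc 12: bank2 row2 -> MISS (open row2); precharges=9
Acc 13: bank1 row0 -> MISS (open row0); precharges=10

Answer: M M M M M M M M M M M M M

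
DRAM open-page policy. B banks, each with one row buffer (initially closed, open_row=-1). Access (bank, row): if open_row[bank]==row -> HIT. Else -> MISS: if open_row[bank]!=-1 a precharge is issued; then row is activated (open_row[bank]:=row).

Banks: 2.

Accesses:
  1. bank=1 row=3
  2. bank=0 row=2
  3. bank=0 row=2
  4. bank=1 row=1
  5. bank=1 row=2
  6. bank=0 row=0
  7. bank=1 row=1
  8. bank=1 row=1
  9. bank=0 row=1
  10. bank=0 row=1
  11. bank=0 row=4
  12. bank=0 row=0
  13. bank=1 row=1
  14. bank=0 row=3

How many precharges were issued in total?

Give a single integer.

Acc 1: bank1 row3 -> MISS (open row3); precharges=0
Acc 2: bank0 row2 -> MISS (open row2); precharges=0
Acc 3: bank0 row2 -> HIT
Acc 4: bank1 row1 -> MISS (open row1); precharges=1
Acc 5: bank1 row2 -> MISS (open row2); precharges=2
Acc 6: bank0 row0 -> MISS (open row0); precharges=3
Acc 7: bank1 row1 -> MISS (open row1); precharges=4
Acc 8: bank1 row1 -> HIT
Acc 9: bank0 row1 -> MISS (open row1); precharges=5
Acc 10: bank0 row1 -> HIT
Acc 11: bank0 row4 -> MISS (open row4); precharges=6
Acc 12: bank0 row0 -> MISS (open row0); precharges=7
Acc 13: bank1 row1 -> HIT
Acc 14: bank0 row3 -> MISS (open row3); precharges=8

Answer: 8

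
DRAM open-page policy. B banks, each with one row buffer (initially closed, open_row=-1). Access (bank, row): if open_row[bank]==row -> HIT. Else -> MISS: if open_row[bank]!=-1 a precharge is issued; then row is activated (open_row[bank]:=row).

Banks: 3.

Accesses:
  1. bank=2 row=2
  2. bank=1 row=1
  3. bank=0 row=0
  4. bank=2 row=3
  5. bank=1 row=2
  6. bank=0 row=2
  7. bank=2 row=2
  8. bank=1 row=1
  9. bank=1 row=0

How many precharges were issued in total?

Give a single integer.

Acc 1: bank2 row2 -> MISS (open row2); precharges=0
Acc 2: bank1 row1 -> MISS (open row1); precharges=0
Acc 3: bank0 row0 -> MISS (open row0); precharges=0
Acc 4: bank2 row3 -> MISS (open row3); precharges=1
Acc 5: bank1 row2 -> MISS (open row2); precharges=2
Acc 6: bank0 row2 -> MISS (open row2); precharges=3
Acc 7: bank2 row2 -> MISS (open row2); precharges=4
Acc 8: bank1 row1 -> MISS (open row1); precharges=5
Acc 9: bank1 row0 -> MISS (open row0); precharges=6

Answer: 6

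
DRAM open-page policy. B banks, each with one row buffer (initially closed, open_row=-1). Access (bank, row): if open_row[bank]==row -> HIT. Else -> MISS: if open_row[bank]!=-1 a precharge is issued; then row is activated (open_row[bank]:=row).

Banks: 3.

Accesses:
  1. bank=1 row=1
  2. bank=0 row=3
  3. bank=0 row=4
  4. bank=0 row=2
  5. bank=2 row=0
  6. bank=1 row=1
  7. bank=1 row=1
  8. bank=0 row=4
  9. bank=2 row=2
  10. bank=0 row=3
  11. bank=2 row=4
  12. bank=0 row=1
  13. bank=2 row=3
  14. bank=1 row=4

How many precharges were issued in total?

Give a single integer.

Acc 1: bank1 row1 -> MISS (open row1); precharges=0
Acc 2: bank0 row3 -> MISS (open row3); precharges=0
Acc 3: bank0 row4 -> MISS (open row4); precharges=1
Acc 4: bank0 row2 -> MISS (open row2); precharges=2
Acc 5: bank2 row0 -> MISS (open row0); precharges=2
Acc 6: bank1 row1 -> HIT
Acc 7: bank1 row1 -> HIT
Acc 8: bank0 row4 -> MISS (open row4); precharges=3
Acc 9: bank2 row2 -> MISS (open row2); precharges=4
Acc 10: bank0 row3 -> MISS (open row3); precharges=5
Acc 11: bank2 row4 -> MISS (open row4); precharges=6
Acc 12: bank0 row1 -> MISS (open row1); precharges=7
Acc 13: bank2 row3 -> MISS (open row3); precharges=8
Acc 14: bank1 row4 -> MISS (open row4); precharges=9

Answer: 9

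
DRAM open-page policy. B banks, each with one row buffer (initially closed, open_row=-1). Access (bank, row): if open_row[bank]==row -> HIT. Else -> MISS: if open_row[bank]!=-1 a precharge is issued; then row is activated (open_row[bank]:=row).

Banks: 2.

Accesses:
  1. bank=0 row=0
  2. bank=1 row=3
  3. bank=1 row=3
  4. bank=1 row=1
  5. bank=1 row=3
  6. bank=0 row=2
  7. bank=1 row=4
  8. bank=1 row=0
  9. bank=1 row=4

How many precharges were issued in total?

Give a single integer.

Acc 1: bank0 row0 -> MISS (open row0); precharges=0
Acc 2: bank1 row3 -> MISS (open row3); precharges=0
Acc 3: bank1 row3 -> HIT
Acc 4: bank1 row1 -> MISS (open row1); precharges=1
Acc 5: bank1 row3 -> MISS (open row3); precharges=2
Acc 6: bank0 row2 -> MISS (open row2); precharges=3
Acc 7: bank1 row4 -> MISS (open row4); precharges=4
Acc 8: bank1 row0 -> MISS (open row0); precharges=5
Acc 9: bank1 row4 -> MISS (open row4); precharges=6

Answer: 6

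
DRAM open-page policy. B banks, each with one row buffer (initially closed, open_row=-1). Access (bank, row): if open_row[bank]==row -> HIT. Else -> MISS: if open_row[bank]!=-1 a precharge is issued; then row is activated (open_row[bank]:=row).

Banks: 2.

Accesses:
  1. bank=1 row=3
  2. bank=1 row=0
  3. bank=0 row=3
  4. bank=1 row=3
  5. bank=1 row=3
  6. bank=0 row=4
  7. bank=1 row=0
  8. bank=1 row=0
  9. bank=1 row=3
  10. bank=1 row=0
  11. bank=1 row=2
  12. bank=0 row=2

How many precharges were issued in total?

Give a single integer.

Answer: 8

Derivation:
Acc 1: bank1 row3 -> MISS (open row3); precharges=0
Acc 2: bank1 row0 -> MISS (open row0); precharges=1
Acc 3: bank0 row3 -> MISS (open row3); precharges=1
Acc 4: bank1 row3 -> MISS (open row3); precharges=2
Acc 5: bank1 row3 -> HIT
Acc 6: bank0 row4 -> MISS (open row4); precharges=3
Acc 7: bank1 row0 -> MISS (open row0); precharges=4
Acc 8: bank1 row0 -> HIT
Acc 9: bank1 row3 -> MISS (open row3); precharges=5
Acc 10: bank1 row0 -> MISS (open row0); precharges=6
Acc 11: bank1 row2 -> MISS (open row2); precharges=7
Acc 12: bank0 row2 -> MISS (open row2); precharges=8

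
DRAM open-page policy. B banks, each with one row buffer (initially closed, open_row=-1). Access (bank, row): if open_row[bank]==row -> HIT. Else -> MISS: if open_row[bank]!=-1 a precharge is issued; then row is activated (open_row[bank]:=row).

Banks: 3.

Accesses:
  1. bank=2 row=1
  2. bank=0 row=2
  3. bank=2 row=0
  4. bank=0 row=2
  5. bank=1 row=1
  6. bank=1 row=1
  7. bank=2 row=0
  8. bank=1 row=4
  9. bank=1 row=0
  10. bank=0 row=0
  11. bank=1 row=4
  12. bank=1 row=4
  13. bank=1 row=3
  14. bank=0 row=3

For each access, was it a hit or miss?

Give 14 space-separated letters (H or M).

Answer: M M M H M H H M M M M H M M

Derivation:
Acc 1: bank2 row1 -> MISS (open row1); precharges=0
Acc 2: bank0 row2 -> MISS (open row2); precharges=0
Acc 3: bank2 row0 -> MISS (open row0); precharges=1
Acc 4: bank0 row2 -> HIT
Acc 5: bank1 row1 -> MISS (open row1); precharges=1
Acc 6: bank1 row1 -> HIT
Acc 7: bank2 row0 -> HIT
Acc 8: bank1 row4 -> MISS (open row4); precharges=2
Acc 9: bank1 row0 -> MISS (open row0); precharges=3
Acc 10: bank0 row0 -> MISS (open row0); precharges=4
Acc 11: bank1 row4 -> MISS (open row4); precharges=5
Acc 12: bank1 row4 -> HIT
Acc 13: bank1 row3 -> MISS (open row3); precharges=6
Acc 14: bank0 row3 -> MISS (open row3); precharges=7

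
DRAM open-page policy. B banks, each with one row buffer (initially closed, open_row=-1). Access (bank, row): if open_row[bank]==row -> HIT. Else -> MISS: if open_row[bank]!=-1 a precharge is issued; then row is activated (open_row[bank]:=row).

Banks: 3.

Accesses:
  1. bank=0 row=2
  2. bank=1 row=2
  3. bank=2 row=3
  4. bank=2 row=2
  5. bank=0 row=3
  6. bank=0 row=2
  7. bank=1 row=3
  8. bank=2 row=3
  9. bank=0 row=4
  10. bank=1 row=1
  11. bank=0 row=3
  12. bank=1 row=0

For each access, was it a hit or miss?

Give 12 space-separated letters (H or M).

Acc 1: bank0 row2 -> MISS (open row2); precharges=0
Acc 2: bank1 row2 -> MISS (open row2); precharges=0
Acc 3: bank2 row3 -> MISS (open row3); precharges=0
Acc 4: bank2 row2 -> MISS (open row2); precharges=1
Acc 5: bank0 row3 -> MISS (open row3); precharges=2
Acc 6: bank0 row2 -> MISS (open row2); precharges=3
Acc 7: bank1 row3 -> MISS (open row3); precharges=4
Acc 8: bank2 row3 -> MISS (open row3); precharges=5
Acc 9: bank0 row4 -> MISS (open row4); precharges=6
Acc 10: bank1 row1 -> MISS (open row1); precharges=7
Acc 11: bank0 row3 -> MISS (open row3); precharges=8
Acc 12: bank1 row0 -> MISS (open row0); precharges=9

Answer: M M M M M M M M M M M M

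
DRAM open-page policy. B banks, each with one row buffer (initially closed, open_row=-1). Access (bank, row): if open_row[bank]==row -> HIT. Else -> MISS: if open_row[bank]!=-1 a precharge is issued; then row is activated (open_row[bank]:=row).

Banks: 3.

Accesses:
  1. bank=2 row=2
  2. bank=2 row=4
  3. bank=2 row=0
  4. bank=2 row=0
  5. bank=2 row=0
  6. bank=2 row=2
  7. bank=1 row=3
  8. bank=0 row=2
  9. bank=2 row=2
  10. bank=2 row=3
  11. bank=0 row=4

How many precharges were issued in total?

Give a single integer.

Acc 1: bank2 row2 -> MISS (open row2); precharges=0
Acc 2: bank2 row4 -> MISS (open row4); precharges=1
Acc 3: bank2 row0 -> MISS (open row0); precharges=2
Acc 4: bank2 row0 -> HIT
Acc 5: bank2 row0 -> HIT
Acc 6: bank2 row2 -> MISS (open row2); precharges=3
Acc 7: bank1 row3 -> MISS (open row3); precharges=3
Acc 8: bank0 row2 -> MISS (open row2); precharges=3
Acc 9: bank2 row2 -> HIT
Acc 10: bank2 row3 -> MISS (open row3); precharges=4
Acc 11: bank0 row4 -> MISS (open row4); precharges=5

Answer: 5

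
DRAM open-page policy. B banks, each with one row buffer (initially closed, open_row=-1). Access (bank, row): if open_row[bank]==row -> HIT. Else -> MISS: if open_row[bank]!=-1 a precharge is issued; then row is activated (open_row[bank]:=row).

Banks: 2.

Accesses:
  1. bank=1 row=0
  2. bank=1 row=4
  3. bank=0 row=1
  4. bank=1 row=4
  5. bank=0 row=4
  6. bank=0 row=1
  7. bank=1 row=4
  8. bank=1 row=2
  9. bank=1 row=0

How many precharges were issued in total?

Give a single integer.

Acc 1: bank1 row0 -> MISS (open row0); precharges=0
Acc 2: bank1 row4 -> MISS (open row4); precharges=1
Acc 3: bank0 row1 -> MISS (open row1); precharges=1
Acc 4: bank1 row4 -> HIT
Acc 5: bank0 row4 -> MISS (open row4); precharges=2
Acc 6: bank0 row1 -> MISS (open row1); precharges=3
Acc 7: bank1 row4 -> HIT
Acc 8: bank1 row2 -> MISS (open row2); precharges=4
Acc 9: bank1 row0 -> MISS (open row0); precharges=5

Answer: 5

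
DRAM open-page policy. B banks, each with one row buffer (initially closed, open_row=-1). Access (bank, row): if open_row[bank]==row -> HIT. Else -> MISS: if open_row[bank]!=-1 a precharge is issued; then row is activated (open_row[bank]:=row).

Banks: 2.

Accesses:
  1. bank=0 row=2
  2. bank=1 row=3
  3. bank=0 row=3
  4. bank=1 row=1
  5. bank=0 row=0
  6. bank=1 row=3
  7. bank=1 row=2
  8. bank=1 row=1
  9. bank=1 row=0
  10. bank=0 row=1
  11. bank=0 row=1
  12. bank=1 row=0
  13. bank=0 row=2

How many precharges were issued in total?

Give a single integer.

Acc 1: bank0 row2 -> MISS (open row2); precharges=0
Acc 2: bank1 row3 -> MISS (open row3); precharges=0
Acc 3: bank0 row3 -> MISS (open row3); precharges=1
Acc 4: bank1 row1 -> MISS (open row1); precharges=2
Acc 5: bank0 row0 -> MISS (open row0); precharges=3
Acc 6: bank1 row3 -> MISS (open row3); precharges=4
Acc 7: bank1 row2 -> MISS (open row2); precharges=5
Acc 8: bank1 row1 -> MISS (open row1); precharges=6
Acc 9: bank1 row0 -> MISS (open row0); precharges=7
Acc 10: bank0 row1 -> MISS (open row1); precharges=8
Acc 11: bank0 row1 -> HIT
Acc 12: bank1 row0 -> HIT
Acc 13: bank0 row2 -> MISS (open row2); precharges=9

Answer: 9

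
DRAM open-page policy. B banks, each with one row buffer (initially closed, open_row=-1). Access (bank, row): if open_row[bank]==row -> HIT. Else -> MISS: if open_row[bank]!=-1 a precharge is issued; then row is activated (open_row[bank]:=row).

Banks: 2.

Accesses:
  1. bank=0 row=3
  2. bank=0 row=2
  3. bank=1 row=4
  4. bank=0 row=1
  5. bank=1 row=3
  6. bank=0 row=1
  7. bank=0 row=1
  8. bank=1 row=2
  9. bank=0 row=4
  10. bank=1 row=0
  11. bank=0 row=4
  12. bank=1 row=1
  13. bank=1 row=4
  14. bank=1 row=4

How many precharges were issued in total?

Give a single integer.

Acc 1: bank0 row3 -> MISS (open row3); precharges=0
Acc 2: bank0 row2 -> MISS (open row2); precharges=1
Acc 3: bank1 row4 -> MISS (open row4); precharges=1
Acc 4: bank0 row1 -> MISS (open row1); precharges=2
Acc 5: bank1 row3 -> MISS (open row3); precharges=3
Acc 6: bank0 row1 -> HIT
Acc 7: bank0 row1 -> HIT
Acc 8: bank1 row2 -> MISS (open row2); precharges=4
Acc 9: bank0 row4 -> MISS (open row4); precharges=5
Acc 10: bank1 row0 -> MISS (open row0); precharges=6
Acc 11: bank0 row4 -> HIT
Acc 12: bank1 row1 -> MISS (open row1); precharges=7
Acc 13: bank1 row4 -> MISS (open row4); precharges=8
Acc 14: bank1 row4 -> HIT

Answer: 8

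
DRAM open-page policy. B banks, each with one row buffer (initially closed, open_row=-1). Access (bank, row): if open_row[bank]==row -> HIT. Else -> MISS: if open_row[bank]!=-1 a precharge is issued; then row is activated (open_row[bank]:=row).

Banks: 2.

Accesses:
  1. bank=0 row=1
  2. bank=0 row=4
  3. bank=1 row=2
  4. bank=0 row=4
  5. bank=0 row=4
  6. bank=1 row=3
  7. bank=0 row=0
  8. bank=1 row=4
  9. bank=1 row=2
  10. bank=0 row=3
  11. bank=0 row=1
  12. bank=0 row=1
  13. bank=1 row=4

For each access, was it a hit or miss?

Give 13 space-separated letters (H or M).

Acc 1: bank0 row1 -> MISS (open row1); precharges=0
Acc 2: bank0 row4 -> MISS (open row4); precharges=1
Acc 3: bank1 row2 -> MISS (open row2); precharges=1
Acc 4: bank0 row4 -> HIT
Acc 5: bank0 row4 -> HIT
Acc 6: bank1 row3 -> MISS (open row3); precharges=2
Acc 7: bank0 row0 -> MISS (open row0); precharges=3
Acc 8: bank1 row4 -> MISS (open row4); precharges=4
Acc 9: bank1 row2 -> MISS (open row2); precharges=5
Acc 10: bank0 row3 -> MISS (open row3); precharges=6
Acc 11: bank0 row1 -> MISS (open row1); precharges=7
Acc 12: bank0 row1 -> HIT
Acc 13: bank1 row4 -> MISS (open row4); precharges=8

Answer: M M M H H M M M M M M H M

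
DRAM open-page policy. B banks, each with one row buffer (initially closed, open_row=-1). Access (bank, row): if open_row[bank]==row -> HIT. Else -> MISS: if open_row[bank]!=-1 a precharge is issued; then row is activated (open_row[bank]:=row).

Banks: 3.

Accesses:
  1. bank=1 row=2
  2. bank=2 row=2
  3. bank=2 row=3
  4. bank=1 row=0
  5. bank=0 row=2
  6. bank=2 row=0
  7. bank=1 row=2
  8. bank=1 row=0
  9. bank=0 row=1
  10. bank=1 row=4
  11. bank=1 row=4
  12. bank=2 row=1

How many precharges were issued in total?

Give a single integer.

Acc 1: bank1 row2 -> MISS (open row2); precharges=0
Acc 2: bank2 row2 -> MISS (open row2); precharges=0
Acc 3: bank2 row3 -> MISS (open row3); precharges=1
Acc 4: bank1 row0 -> MISS (open row0); precharges=2
Acc 5: bank0 row2 -> MISS (open row2); precharges=2
Acc 6: bank2 row0 -> MISS (open row0); precharges=3
Acc 7: bank1 row2 -> MISS (open row2); precharges=4
Acc 8: bank1 row0 -> MISS (open row0); precharges=5
Acc 9: bank0 row1 -> MISS (open row1); precharges=6
Acc 10: bank1 row4 -> MISS (open row4); precharges=7
Acc 11: bank1 row4 -> HIT
Acc 12: bank2 row1 -> MISS (open row1); precharges=8

Answer: 8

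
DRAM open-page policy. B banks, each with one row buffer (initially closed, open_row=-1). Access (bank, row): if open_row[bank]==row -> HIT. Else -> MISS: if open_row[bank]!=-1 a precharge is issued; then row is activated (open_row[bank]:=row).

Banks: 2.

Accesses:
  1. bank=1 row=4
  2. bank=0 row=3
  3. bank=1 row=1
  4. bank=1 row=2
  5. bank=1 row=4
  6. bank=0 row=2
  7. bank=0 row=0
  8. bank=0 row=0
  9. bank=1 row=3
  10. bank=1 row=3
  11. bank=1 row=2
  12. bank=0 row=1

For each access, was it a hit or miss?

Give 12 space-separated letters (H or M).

Acc 1: bank1 row4 -> MISS (open row4); precharges=0
Acc 2: bank0 row3 -> MISS (open row3); precharges=0
Acc 3: bank1 row1 -> MISS (open row1); precharges=1
Acc 4: bank1 row2 -> MISS (open row2); precharges=2
Acc 5: bank1 row4 -> MISS (open row4); precharges=3
Acc 6: bank0 row2 -> MISS (open row2); precharges=4
Acc 7: bank0 row0 -> MISS (open row0); precharges=5
Acc 8: bank0 row0 -> HIT
Acc 9: bank1 row3 -> MISS (open row3); precharges=6
Acc 10: bank1 row3 -> HIT
Acc 11: bank1 row2 -> MISS (open row2); precharges=7
Acc 12: bank0 row1 -> MISS (open row1); precharges=8

Answer: M M M M M M M H M H M M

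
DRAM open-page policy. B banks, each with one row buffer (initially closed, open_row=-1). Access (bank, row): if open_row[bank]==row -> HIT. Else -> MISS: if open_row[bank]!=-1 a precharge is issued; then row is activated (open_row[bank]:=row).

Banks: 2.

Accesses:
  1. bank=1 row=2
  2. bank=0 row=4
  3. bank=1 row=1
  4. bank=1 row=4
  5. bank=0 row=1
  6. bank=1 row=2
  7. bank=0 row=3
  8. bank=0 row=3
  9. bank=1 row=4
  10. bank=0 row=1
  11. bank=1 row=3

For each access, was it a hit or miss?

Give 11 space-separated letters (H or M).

Answer: M M M M M M M H M M M

Derivation:
Acc 1: bank1 row2 -> MISS (open row2); precharges=0
Acc 2: bank0 row4 -> MISS (open row4); precharges=0
Acc 3: bank1 row1 -> MISS (open row1); precharges=1
Acc 4: bank1 row4 -> MISS (open row4); precharges=2
Acc 5: bank0 row1 -> MISS (open row1); precharges=3
Acc 6: bank1 row2 -> MISS (open row2); precharges=4
Acc 7: bank0 row3 -> MISS (open row3); precharges=5
Acc 8: bank0 row3 -> HIT
Acc 9: bank1 row4 -> MISS (open row4); precharges=6
Acc 10: bank0 row1 -> MISS (open row1); precharges=7
Acc 11: bank1 row3 -> MISS (open row3); precharges=8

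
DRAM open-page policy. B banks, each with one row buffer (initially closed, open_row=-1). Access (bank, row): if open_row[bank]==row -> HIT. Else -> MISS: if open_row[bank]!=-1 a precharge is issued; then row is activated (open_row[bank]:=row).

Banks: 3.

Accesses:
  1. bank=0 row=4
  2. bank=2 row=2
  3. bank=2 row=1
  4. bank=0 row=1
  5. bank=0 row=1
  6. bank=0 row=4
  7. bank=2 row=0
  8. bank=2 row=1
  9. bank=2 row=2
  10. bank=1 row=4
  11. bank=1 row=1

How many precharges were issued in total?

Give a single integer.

Answer: 7

Derivation:
Acc 1: bank0 row4 -> MISS (open row4); precharges=0
Acc 2: bank2 row2 -> MISS (open row2); precharges=0
Acc 3: bank2 row1 -> MISS (open row1); precharges=1
Acc 4: bank0 row1 -> MISS (open row1); precharges=2
Acc 5: bank0 row1 -> HIT
Acc 6: bank0 row4 -> MISS (open row4); precharges=3
Acc 7: bank2 row0 -> MISS (open row0); precharges=4
Acc 8: bank2 row1 -> MISS (open row1); precharges=5
Acc 9: bank2 row2 -> MISS (open row2); precharges=6
Acc 10: bank1 row4 -> MISS (open row4); precharges=6
Acc 11: bank1 row1 -> MISS (open row1); precharges=7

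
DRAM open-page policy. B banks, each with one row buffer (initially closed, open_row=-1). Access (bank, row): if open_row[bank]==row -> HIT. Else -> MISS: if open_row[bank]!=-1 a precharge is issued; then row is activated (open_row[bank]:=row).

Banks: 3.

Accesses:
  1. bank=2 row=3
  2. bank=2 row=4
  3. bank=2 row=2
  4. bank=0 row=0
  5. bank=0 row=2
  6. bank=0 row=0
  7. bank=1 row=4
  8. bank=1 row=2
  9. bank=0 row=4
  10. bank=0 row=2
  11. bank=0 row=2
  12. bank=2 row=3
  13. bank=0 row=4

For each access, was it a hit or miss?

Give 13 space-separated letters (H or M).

Acc 1: bank2 row3 -> MISS (open row3); precharges=0
Acc 2: bank2 row4 -> MISS (open row4); precharges=1
Acc 3: bank2 row2 -> MISS (open row2); precharges=2
Acc 4: bank0 row0 -> MISS (open row0); precharges=2
Acc 5: bank0 row2 -> MISS (open row2); precharges=3
Acc 6: bank0 row0 -> MISS (open row0); precharges=4
Acc 7: bank1 row4 -> MISS (open row4); precharges=4
Acc 8: bank1 row2 -> MISS (open row2); precharges=5
Acc 9: bank0 row4 -> MISS (open row4); precharges=6
Acc 10: bank0 row2 -> MISS (open row2); precharges=7
Acc 11: bank0 row2 -> HIT
Acc 12: bank2 row3 -> MISS (open row3); precharges=8
Acc 13: bank0 row4 -> MISS (open row4); precharges=9

Answer: M M M M M M M M M M H M M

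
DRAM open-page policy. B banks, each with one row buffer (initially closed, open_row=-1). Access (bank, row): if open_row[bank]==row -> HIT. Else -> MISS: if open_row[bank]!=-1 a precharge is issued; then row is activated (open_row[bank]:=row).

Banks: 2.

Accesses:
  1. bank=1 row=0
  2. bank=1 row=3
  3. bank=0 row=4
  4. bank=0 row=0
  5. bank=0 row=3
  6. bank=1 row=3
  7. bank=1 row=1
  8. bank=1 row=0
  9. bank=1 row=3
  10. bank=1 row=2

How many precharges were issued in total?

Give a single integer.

Acc 1: bank1 row0 -> MISS (open row0); precharges=0
Acc 2: bank1 row3 -> MISS (open row3); precharges=1
Acc 3: bank0 row4 -> MISS (open row4); precharges=1
Acc 4: bank0 row0 -> MISS (open row0); precharges=2
Acc 5: bank0 row3 -> MISS (open row3); precharges=3
Acc 6: bank1 row3 -> HIT
Acc 7: bank1 row1 -> MISS (open row1); precharges=4
Acc 8: bank1 row0 -> MISS (open row0); precharges=5
Acc 9: bank1 row3 -> MISS (open row3); precharges=6
Acc 10: bank1 row2 -> MISS (open row2); precharges=7

Answer: 7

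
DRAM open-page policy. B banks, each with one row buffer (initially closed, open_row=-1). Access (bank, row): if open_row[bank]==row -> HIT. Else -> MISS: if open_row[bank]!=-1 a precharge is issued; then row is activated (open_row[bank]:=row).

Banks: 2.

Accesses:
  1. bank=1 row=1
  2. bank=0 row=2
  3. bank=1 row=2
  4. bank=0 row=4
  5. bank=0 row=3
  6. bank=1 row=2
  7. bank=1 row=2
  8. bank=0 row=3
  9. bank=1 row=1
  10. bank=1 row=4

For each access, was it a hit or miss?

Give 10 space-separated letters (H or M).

Acc 1: bank1 row1 -> MISS (open row1); precharges=0
Acc 2: bank0 row2 -> MISS (open row2); precharges=0
Acc 3: bank1 row2 -> MISS (open row2); precharges=1
Acc 4: bank0 row4 -> MISS (open row4); precharges=2
Acc 5: bank0 row3 -> MISS (open row3); precharges=3
Acc 6: bank1 row2 -> HIT
Acc 7: bank1 row2 -> HIT
Acc 8: bank0 row3 -> HIT
Acc 9: bank1 row1 -> MISS (open row1); precharges=4
Acc 10: bank1 row4 -> MISS (open row4); precharges=5

Answer: M M M M M H H H M M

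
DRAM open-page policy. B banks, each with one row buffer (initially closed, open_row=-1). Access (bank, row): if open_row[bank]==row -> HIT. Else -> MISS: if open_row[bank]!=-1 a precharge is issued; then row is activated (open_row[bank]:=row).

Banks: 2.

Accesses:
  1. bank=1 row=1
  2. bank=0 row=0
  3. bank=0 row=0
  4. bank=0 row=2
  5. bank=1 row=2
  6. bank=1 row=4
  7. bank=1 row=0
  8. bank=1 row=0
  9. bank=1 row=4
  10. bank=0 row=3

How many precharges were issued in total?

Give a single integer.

Acc 1: bank1 row1 -> MISS (open row1); precharges=0
Acc 2: bank0 row0 -> MISS (open row0); precharges=0
Acc 3: bank0 row0 -> HIT
Acc 4: bank0 row2 -> MISS (open row2); precharges=1
Acc 5: bank1 row2 -> MISS (open row2); precharges=2
Acc 6: bank1 row4 -> MISS (open row4); precharges=3
Acc 7: bank1 row0 -> MISS (open row0); precharges=4
Acc 8: bank1 row0 -> HIT
Acc 9: bank1 row4 -> MISS (open row4); precharges=5
Acc 10: bank0 row3 -> MISS (open row3); precharges=6

Answer: 6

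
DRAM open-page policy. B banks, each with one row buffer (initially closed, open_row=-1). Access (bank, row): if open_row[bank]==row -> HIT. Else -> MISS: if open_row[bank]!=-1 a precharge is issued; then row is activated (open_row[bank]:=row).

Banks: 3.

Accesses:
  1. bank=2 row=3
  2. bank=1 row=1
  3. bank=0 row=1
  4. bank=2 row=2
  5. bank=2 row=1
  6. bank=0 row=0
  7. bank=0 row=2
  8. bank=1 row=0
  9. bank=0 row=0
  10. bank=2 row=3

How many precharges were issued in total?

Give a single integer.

Acc 1: bank2 row3 -> MISS (open row3); precharges=0
Acc 2: bank1 row1 -> MISS (open row1); precharges=0
Acc 3: bank0 row1 -> MISS (open row1); precharges=0
Acc 4: bank2 row2 -> MISS (open row2); precharges=1
Acc 5: bank2 row1 -> MISS (open row1); precharges=2
Acc 6: bank0 row0 -> MISS (open row0); precharges=3
Acc 7: bank0 row2 -> MISS (open row2); precharges=4
Acc 8: bank1 row0 -> MISS (open row0); precharges=5
Acc 9: bank0 row0 -> MISS (open row0); precharges=6
Acc 10: bank2 row3 -> MISS (open row3); precharges=7

Answer: 7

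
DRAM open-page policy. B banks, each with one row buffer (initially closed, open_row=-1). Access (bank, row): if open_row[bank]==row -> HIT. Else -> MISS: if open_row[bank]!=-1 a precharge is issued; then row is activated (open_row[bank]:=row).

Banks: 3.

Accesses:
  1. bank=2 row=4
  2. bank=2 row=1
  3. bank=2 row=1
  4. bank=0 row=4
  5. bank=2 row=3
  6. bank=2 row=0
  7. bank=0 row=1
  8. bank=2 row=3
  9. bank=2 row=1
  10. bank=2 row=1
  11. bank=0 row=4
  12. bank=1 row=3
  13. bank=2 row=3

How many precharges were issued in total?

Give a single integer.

Answer: 8

Derivation:
Acc 1: bank2 row4 -> MISS (open row4); precharges=0
Acc 2: bank2 row1 -> MISS (open row1); precharges=1
Acc 3: bank2 row1 -> HIT
Acc 4: bank0 row4 -> MISS (open row4); precharges=1
Acc 5: bank2 row3 -> MISS (open row3); precharges=2
Acc 6: bank2 row0 -> MISS (open row0); precharges=3
Acc 7: bank0 row1 -> MISS (open row1); precharges=4
Acc 8: bank2 row3 -> MISS (open row3); precharges=5
Acc 9: bank2 row1 -> MISS (open row1); precharges=6
Acc 10: bank2 row1 -> HIT
Acc 11: bank0 row4 -> MISS (open row4); precharges=7
Acc 12: bank1 row3 -> MISS (open row3); precharges=7
Acc 13: bank2 row3 -> MISS (open row3); precharges=8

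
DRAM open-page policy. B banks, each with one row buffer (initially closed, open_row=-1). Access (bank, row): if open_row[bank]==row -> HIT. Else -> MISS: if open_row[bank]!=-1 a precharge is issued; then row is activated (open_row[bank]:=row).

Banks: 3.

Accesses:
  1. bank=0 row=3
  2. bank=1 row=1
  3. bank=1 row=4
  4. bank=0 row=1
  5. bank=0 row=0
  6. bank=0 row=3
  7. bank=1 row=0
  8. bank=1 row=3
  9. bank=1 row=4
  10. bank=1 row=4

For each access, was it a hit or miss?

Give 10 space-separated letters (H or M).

Answer: M M M M M M M M M H

Derivation:
Acc 1: bank0 row3 -> MISS (open row3); precharges=0
Acc 2: bank1 row1 -> MISS (open row1); precharges=0
Acc 3: bank1 row4 -> MISS (open row4); precharges=1
Acc 4: bank0 row1 -> MISS (open row1); precharges=2
Acc 5: bank0 row0 -> MISS (open row0); precharges=3
Acc 6: bank0 row3 -> MISS (open row3); precharges=4
Acc 7: bank1 row0 -> MISS (open row0); precharges=5
Acc 8: bank1 row3 -> MISS (open row3); precharges=6
Acc 9: bank1 row4 -> MISS (open row4); precharges=7
Acc 10: bank1 row4 -> HIT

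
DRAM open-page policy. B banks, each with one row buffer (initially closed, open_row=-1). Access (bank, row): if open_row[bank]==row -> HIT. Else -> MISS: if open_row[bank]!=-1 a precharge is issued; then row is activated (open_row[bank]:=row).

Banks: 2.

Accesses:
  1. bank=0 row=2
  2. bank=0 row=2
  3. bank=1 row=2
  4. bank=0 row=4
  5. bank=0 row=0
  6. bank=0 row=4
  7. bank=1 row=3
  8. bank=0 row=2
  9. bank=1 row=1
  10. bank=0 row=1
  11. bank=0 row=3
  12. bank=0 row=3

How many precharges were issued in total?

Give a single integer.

Acc 1: bank0 row2 -> MISS (open row2); precharges=0
Acc 2: bank0 row2 -> HIT
Acc 3: bank1 row2 -> MISS (open row2); precharges=0
Acc 4: bank0 row4 -> MISS (open row4); precharges=1
Acc 5: bank0 row0 -> MISS (open row0); precharges=2
Acc 6: bank0 row4 -> MISS (open row4); precharges=3
Acc 7: bank1 row3 -> MISS (open row3); precharges=4
Acc 8: bank0 row2 -> MISS (open row2); precharges=5
Acc 9: bank1 row1 -> MISS (open row1); precharges=6
Acc 10: bank0 row1 -> MISS (open row1); precharges=7
Acc 11: bank0 row3 -> MISS (open row3); precharges=8
Acc 12: bank0 row3 -> HIT

Answer: 8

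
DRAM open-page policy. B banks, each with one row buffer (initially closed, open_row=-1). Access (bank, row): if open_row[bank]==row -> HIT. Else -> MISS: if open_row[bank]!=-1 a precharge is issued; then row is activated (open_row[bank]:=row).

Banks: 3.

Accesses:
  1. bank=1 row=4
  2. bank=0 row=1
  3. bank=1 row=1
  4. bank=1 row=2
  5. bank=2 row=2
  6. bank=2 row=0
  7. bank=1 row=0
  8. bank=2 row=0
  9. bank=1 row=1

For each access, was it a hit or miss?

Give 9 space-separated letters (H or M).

Acc 1: bank1 row4 -> MISS (open row4); precharges=0
Acc 2: bank0 row1 -> MISS (open row1); precharges=0
Acc 3: bank1 row1 -> MISS (open row1); precharges=1
Acc 4: bank1 row2 -> MISS (open row2); precharges=2
Acc 5: bank2 row2 -> MISS (open row2); precharges=2
Acc 6: bank2 row0 -> MISS (open row0); precharges=3
Acc 7: bank1 row0 -> MISS (open row0); precharges=4
Acc 8: bank2 row0 -> HIT
Acc 9: bank1 row1 -> MISS (open row1); precharges=5

Answer: M M M M M M M H M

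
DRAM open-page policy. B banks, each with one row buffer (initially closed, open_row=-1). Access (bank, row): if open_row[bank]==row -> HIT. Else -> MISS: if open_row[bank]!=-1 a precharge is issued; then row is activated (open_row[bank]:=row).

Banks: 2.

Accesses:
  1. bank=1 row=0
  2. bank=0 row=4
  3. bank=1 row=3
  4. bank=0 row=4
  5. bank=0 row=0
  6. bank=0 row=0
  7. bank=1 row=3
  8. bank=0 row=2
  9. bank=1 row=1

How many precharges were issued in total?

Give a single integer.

Acc 1: bank1 row0 -> MISS (open row0); precharges=0
Acc 2: bank0 row4 -> MISS (open row4); precharges=0
Acc 3: bank1 row3 -> MISS (open row3); precharges=1
Acc 4: bank0 row4 -> HIT
Acc 5: bank0 row0 -> MISS (open row0); precharges=2
Acc 6: bank0 row0 -> HIT
Acc 7: bank1 row3 -> HIT
Acc 8: bank0 row2 -> MISS (open row2); precharges=3
Acc 9: bank1 row1 -> MISS (open row1); precharges=4

Answer: 4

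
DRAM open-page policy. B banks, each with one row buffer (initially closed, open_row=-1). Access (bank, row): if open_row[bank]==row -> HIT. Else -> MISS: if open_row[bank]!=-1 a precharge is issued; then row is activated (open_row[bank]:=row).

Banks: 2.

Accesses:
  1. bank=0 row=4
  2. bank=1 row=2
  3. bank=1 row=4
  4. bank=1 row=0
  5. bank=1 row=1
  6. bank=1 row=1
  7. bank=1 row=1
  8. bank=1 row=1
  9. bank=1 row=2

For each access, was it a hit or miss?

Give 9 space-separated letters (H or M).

Answer: M M M M M H H H M

Derivation:
Acc 1: bank0 row4 -> MISS (open row4); precharges=0
Acc 2: bank1 row2 -> MISS (open row2); precharges=0
Acc 3: bank1 row4 -> MISS (open row4); precharges=1
Acc 4: bank1 row0 -> MISS (open row0); precharges=2
Acc 5: bank1 row1 -> MISS (open row1); precharges=3
Acc 6: bank1 row1 -> HIT
Acc 7: bank1 row1 -> HIT
Acc 8: bank1 row1 -> HIT
Acc 9: bank1 row2 -> MISS (open row2); precharges=4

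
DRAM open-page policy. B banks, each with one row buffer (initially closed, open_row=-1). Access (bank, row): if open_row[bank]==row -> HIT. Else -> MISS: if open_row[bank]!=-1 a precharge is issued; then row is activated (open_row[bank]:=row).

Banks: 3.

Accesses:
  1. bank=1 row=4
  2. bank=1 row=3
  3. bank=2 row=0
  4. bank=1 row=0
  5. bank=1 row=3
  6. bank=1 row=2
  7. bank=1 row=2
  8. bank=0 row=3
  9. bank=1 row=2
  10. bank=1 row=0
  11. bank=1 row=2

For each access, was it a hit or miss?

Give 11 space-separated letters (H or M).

Acc 1: bank1 row4 -> MISS (open row4); precharges=0
Acc 2: bank1 row3 -> MISS (open row3); precharges=1
Acc 3: bank2 row0 -> MISS (open row0); precharges=1
Acc 4: bank1 row0 -> MISS (open row0); precharges=2
Acc 5: bank1 row3 -> MISS (open row3); precharges=3
Acc 6: bank1 row2 -> MISS (open row2); precharges=4
Acc 7: bank1 row2 -> HIT
Acc 8: bank0 row3 -> MISS (open row3); precharges=4
Acc 9: bank1 row2 -> HIT
Acc 10: bank1 row0 -> MISS (open row0); precharges=5
Acc 11: bank1 row2 -> MISS (open row2); precharges=6

Answer: M M M M M M H M H M M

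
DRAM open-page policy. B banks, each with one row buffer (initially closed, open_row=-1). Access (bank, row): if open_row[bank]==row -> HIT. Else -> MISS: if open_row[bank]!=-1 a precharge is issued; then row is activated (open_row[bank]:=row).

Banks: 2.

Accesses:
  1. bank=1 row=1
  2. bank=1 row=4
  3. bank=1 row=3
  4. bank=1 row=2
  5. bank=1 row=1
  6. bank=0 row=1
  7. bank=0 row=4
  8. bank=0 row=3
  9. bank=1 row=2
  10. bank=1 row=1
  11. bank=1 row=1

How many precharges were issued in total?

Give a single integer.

Acc 1: bank1 row1 -> MISS (open row1); precharges=0
Acc 2: bank1 row4 -> MISS (open row4); precharges=1
Acc 3: bank1 row3 -> MISS (open row3); precharges=2
Acc 4: bank1 row2 -> MISS (open row2); precharges=3
Acc 5: bank1 row1 -> MISS (open row1); precharges=4
Acc 6: bank0 row1 -> MISS (open row1); precharges=4
Acc 7: bank0 row4 -> MISS (open row4); precharges=5
Acc 8: bank0 row3 -> MISS (open row3); precharges=6
Acc 9: bank1 row2 -> MISS (open row2); precharges=7
Acc 10: bank1 row1 -> MISS (open row1); precharges=8
Acc 11: bank1 row1 -> HIT

Answer: 8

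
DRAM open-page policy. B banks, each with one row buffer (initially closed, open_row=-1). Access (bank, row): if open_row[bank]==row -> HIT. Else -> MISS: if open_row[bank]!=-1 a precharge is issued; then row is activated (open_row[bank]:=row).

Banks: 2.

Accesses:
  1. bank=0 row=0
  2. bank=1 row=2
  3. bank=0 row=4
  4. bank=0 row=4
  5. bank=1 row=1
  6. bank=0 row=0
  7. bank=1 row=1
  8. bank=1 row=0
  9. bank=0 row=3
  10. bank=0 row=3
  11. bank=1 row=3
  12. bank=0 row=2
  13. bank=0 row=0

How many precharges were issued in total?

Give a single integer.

Answer: 8

Derivation:
Acc 1: bank0 row0 -> MISS (open row0); precharges=0
Acc 2: bank1 row2 -> MISS (open row2); precharges=0
Acc 3: bank0 row4 -> MISS (open row4); precharges=1
Acc 4: bank0 row4 -> HIT
Acc 5: bank1 row1 -> MISS (open row1); precharges=2
Acc 6: bank0 row0 -> MISS (open row0); precharges=3
Acc 7: bank1 row1 -> HIT
Acc 8: bank1 row0 -> MISS (open row0); precharges=4
Acc 9: bank0 row3 -> MISS (open row3); precharges=5
Acc 10: bank0 row3 -> HIT
Acc 11: bank1 row3 -> MISS (open row3); precharges=6
Acc 12: bank0 row2 -> MISS (open row2); precharges=7
Acc 13: bank0 row0 -> MISS (open row0); precharges=8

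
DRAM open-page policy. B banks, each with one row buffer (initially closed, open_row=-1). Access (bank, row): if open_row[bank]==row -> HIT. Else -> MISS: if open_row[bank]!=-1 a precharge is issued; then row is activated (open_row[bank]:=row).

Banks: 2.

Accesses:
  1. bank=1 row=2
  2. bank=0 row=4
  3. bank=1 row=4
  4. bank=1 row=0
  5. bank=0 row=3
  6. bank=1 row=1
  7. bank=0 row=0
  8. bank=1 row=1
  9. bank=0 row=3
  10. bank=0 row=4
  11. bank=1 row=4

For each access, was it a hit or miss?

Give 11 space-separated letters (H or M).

Acc 1: bank1 row2 -> MISS (open row2); precharges=0
Acc 2: bank0 row4 -> MISS (open row4); precharges=0
Acc 3: bank1 row4 -> MISS (open row4); precharges=1
Acc 4: bank1 row0 -> MISS (open row0); precharges=2
Acc 5: bank0 row3 -> MISS (open row3); precharges=3
Acc 6: bank1 row1 -> MISS (open row1); precharges=4
Acc 7: bank0 row0 -> MISS (open row0); precharges=5
Acc 8: bank1 row1 -> HIT
Acc 9: bank0 row3 -> MISS (open row3); precharges=6
Acc 10: bank0 row4 -> MISS (open row4); precharges=7
Acc 11: bank1 row4 -> MISS (open row4); precharges=8

Answer: M M M M M M M H M M M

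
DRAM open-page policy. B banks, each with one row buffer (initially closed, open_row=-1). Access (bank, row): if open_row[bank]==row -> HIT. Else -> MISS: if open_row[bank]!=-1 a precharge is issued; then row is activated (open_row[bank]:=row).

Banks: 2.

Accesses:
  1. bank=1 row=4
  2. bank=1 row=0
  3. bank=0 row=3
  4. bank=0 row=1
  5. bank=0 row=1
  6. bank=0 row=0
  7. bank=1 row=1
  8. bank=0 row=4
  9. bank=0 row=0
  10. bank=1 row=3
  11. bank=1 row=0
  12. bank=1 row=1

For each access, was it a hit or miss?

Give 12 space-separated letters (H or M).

Acc 1: bank1 row4 -> MISS (open row4); precharges=0
Acc 2: bank1 row0 -> MISS (open row0); precharges=1
Acc 3: bank0 row3 -> MISS (open row3); precharges=1
Acc 4: bank0 row1 -> MISS (open row1); precharges=2
Acc 5: bank0 row1 -> HIT
Acc 6: bank0 row0 -> MISS (open row0); precharges=3
Acc 7: bank1 row1 -> MISS (open row1); precharges=4
Acc 8: bank0 row4 -> MISS (open row4); precharges=5
Acc 9: bank0 row0 -> MISS (open row0); precharges=6
Acc 10: bank1 row3 -> MISS (open row3); precharges=7
Acc 11: bank1 row0 -> MISS (open row0); precharges=8
Acc 12: bank1 row1 -> MISS (open row1); precharges=9

Answer: M M M M H M M M M M M M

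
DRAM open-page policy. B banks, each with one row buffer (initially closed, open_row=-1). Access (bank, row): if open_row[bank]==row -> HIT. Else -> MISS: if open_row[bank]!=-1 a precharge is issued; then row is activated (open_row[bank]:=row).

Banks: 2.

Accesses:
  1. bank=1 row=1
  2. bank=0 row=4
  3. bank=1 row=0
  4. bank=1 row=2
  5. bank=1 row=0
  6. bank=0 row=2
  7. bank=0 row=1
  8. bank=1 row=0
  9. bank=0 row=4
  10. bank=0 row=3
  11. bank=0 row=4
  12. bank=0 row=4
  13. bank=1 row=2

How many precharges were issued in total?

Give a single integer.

Answer: 9

Derivation:
Acc 1: bank1 row1 -> MISS (open row1); precharges=0
Acc 2: bank0 row4 -> MISS (open row4); precharges=0
Acc 3: bank1 row0 -> MISS (open row0); precharges=1
Acc 4: bank1 row2 -> MISS (open row2); precharges=2
Acc 5: bank1 row0 -> MISS (open row0); precharges=3
Acc 6: bank0 row2 -> MISS (open row2); precharges=4
Acc 7: bank0 row1 -> MISS (open row1); precharges=5
Acc 8: bank1 row0 -> HIT
Acc 9: bank0 row4 -> MISS (open row4); precharges=6
Acc 10: bank0 row3 -> MISS (open row3); precharges=7
Acc 11: bank0 row4 -> MISS (open row4); precharges=8
Acc 12: bank0 row4 -> HIT
Acc 13: bank1 row2 -> MISS (open row2); precharges=9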